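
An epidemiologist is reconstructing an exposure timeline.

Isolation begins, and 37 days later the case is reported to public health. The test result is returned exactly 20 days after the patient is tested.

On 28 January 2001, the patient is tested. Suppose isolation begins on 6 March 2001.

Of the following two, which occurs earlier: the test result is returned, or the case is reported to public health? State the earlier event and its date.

The test result is returned — 17 February 2001

The patient is tested: Jan 28, 2001.
The test result is returned: Jan 28, 2001 + 20 days = Feb 17, 2001.
Isolation begins: Mar 6, 2001.
The case is reported to public health: Mar 6, 2001 + 37 days = Apr 12, 2001.
Comparing: the test result is returned on Feb 17, 2001 vs the case is reported to public health on Apr 12, 2001. Earlier: the test result is returned.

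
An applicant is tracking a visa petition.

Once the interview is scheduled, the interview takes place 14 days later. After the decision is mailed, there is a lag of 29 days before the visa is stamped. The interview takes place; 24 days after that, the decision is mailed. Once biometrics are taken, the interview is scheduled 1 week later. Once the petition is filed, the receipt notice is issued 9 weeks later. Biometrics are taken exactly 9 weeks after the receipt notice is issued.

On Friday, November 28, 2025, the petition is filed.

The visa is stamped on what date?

Tuesday, June 16, 2026

The petition is filed: Nov 28, 2025.
The receipt notice is issued: Nov 28, 2025 + 9 weeks = Jan 30, 2026.
Biometrics are taken: Jan 30, 2026 + 9 weeks = Apr 3, 2026.
The interview is scheduled: Apr 3, 2026 + 1 week = Apr 10, 2026.
The interview takes place: Apr 10, 2026 + 14 days = Apr 24, 2026.
The decision is mailed: Apr 24, 2026 + 24 days = May 18, 2026.
The visa is stamped: May 18, 2026 + 29 days = Jun 16, 2026.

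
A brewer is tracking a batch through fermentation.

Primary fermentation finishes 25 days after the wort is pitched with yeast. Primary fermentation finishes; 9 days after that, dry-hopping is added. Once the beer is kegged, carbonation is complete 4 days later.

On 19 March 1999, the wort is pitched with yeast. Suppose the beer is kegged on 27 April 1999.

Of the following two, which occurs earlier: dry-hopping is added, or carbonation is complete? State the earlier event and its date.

Dry-hopping is added — 22 April 1999

The wort is pitched with yeast: Mar 19, 1999.
Primary fermentation finishes: Mar 19, 1999 + 25 days = Apr 13, 1999.
Dry-hopping is added: Apr 13, 1999 + 9 days = Apr 22, 1999.
The beer is kegged: Apr 27, 1999.
Carbonation is complete: Apr 27, 1999 + 4 days = May 1, 1999.
Comparing: dry-hopping is added on Apr 22, 1999 vs carbonation is complete on May 1, 1999. Earlier: dry-hopping is added.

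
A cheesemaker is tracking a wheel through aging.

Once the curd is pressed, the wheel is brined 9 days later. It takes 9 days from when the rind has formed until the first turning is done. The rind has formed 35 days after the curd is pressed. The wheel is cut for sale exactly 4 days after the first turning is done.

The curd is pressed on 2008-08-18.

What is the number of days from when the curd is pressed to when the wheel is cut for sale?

Causal path: the curd is pressed → the rind has formed → the first turning is done → the wheel is cut for sale.
Total delay along the path: 35 + 9 + 4 = 48 days.

48 days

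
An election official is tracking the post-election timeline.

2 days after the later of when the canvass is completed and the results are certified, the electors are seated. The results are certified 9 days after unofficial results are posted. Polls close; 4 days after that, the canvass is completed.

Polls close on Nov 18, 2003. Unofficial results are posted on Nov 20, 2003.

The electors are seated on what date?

Dec 1, 2003

Polls close: Nov 18, 2003.
The canvass is completed: Nov 18, 2003 + 4 days = Nov 22, 2003.
Unofficial results are posted: Nov 20, 2003.
The results are certified: Nov 20, 2003 + 9 days = Nov 29, 2003.
Both prerequisites met — the canvass is completed (Nov 22, 2003), the results are certified (Nov 29, 2003); the later is Nov 29, 2003.
The electors are seated: Nov 29, 2003 + 2 days = Dec 1, 2003.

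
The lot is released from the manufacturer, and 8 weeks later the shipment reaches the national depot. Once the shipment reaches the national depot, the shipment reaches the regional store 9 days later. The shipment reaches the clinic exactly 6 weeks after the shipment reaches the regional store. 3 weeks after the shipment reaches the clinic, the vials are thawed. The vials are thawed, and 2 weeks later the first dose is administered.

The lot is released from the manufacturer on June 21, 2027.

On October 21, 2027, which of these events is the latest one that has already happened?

The lot is released from the manufacturer: Jun 21, 2027.
The shipment reaches the national depot: Jun 21, 2027 + 8 weeks = Aug 16, 2027.
The shipment reaches the regional store: Aug 16, 2027 + 9 days = Aug 25, 2027.
The shipment reaches the clinic: Aug 25, 2027 + 6 weeks = Oct 6, 2027.
The vials are thawed: Oct 6, 2027 + 3 weeks = Oct 27, 2027.
The first dose is administered: Oct 27, 2027 + 2 weeks = Nov 10, 2027.
Oct 21, 2027 falls between when the shipment reaches the clinic (Oct 6, 2027) and when the vials are thawed (Oct 27, 2027).

The shipment reaches the clinic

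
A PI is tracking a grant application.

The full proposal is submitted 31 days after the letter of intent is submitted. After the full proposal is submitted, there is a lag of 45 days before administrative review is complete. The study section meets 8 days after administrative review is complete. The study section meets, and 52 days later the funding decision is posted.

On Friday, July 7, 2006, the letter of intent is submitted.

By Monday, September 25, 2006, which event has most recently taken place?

Administrative review is complete

The letter of intent is submitted: Jul 7, 2006.
The full proposal is submitted: Jul 7, 2006 + 31 days = Aug 7, 2006.
Administrative review is complete: Aug 7, 2006 + 45 days = Sep 21, 2006.
The study section meets: Sep 21, 2006 + 8 days = Sep 29, 2006.
The funding decision is posted: Sep 29, 2006 + 52 days = Nov 20, 2006.
Sep 25, 2006 falls between when administrative review is complete (Sep 21, 2006) and when the study section meets (Sep 29, 2006).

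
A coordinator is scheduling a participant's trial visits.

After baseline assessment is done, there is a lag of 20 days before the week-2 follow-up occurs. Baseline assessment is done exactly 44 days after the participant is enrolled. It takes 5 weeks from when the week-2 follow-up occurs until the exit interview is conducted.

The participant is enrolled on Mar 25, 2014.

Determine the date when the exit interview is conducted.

The participant is enrolled: Mar 25, 2014.
Baseline assessment is done: Mar 25, 2014 + 44 days = May 8, 2014.
The week-2 follow-up occurs: May 8, 2014 + 20 days = May 28, 2014.
The exit interview is conducted: May 28, 2014 + 5 weeks = Jul 2, 2014.

Jul 2, 2014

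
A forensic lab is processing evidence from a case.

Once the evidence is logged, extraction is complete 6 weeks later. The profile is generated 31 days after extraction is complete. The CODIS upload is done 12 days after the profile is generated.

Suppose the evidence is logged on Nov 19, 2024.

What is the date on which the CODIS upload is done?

The evidence is logged: Nov 19, 2024.
Extraction is complete: Nov 19, 2024 + 6 weeks = Dec 31, 2024.
The profile is generated: Dec 31, 2024 + 31 days = Jan 31, 2025.
The CODIS upload is done: Jan 31, 2025 + 12 days = Feb 12, 2025.

Feb 12, 2025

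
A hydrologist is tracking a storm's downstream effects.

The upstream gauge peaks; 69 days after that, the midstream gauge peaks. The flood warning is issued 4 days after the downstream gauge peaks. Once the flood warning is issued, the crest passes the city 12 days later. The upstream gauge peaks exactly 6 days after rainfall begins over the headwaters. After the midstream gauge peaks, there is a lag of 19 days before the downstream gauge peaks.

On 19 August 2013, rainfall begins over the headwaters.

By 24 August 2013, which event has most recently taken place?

Rainfall begins over the headwaters: Aug 19, 2013.
The upstream gauge peaks: Aug 19, 2013 + 6 days = Aug 25, 2013.
The midstream gauge peaks: Aug 25, 2013 + 69 days = Nov 2, 2013.
The downstream gauge peaks: Nov 2, 2013 + 19 days = Nov 21, 2013.
The flood warning is issued: Nov 21, 2013 + 4 days = Nov 25, 2013.
The crest passes the city: Nov 25, 2013 + 12 days = Dec 7, 2013.
Aug 24, 2013 falls between when rainfall begins over the headwaters (Aug 19, 2013) and when the upstream gauge peaks (Aug 25, 2013).

Rainfall begins over the headwaters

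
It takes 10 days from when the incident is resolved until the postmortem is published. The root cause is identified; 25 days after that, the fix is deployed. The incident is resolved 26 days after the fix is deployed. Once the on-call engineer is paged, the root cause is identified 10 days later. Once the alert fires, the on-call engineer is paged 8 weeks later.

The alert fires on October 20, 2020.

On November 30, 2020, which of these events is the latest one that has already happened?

The alert fires: Oct 20, 2020.
The on-call engineer is paged: Oct 20, 2020 + 8 weeks = Dec 15, 2020.
The root cause is identified: Dec 15, 2020 + 10 days = Dec 25, 2020.
The fix is deployed: Dec 25, 2020 + 25 days = Jan 19, 2021.
The incident is resolved: Jan 19, 2021 + 26 days = Feb 14, 2021.
The postmortem is published: Feb 14, 2021 + 10 days = Feb 24, 2021.
Nov 30, 2020 falls between when the alert fires (Oct 20, 2020) and when the on-call engineer is paged (Dec 15, 2020).

The alert fires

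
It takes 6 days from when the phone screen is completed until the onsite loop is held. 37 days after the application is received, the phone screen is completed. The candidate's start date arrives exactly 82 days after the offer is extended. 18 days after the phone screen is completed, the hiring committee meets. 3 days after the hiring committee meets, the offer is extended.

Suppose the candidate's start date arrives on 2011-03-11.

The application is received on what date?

The candidate's start date arrives: Mar 11, 2011.
The offer is extended: Mar 11, 2011 − 82 days = Dec 19, 2010.
The hiring committee meets: Dec 19, 2010 − 3 days = Dec 16, 2010.
The phone screen is completed: Dec 16, 2010 − 18 days = Nov 28, 2010.
The application is received: Nov 28, 2010 − 37 days = Oct 22, 2010.

2010-10-22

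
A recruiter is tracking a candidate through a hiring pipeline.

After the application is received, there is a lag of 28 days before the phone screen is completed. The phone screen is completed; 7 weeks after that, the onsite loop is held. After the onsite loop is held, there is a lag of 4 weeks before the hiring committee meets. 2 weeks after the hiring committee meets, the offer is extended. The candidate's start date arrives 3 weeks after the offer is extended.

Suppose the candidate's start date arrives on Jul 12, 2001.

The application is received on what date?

The candidate's start date arrives: Jul 12, 2001.
The offer is extended: Jul 12, 2001 − 3 weeks = Jun 21, 2001.
The hiring committee meets: Jun 21, 2001 − 2 weeks = Jun 7, 2001.
The onsite loop is held: Jun 7, 2001 − 4 weeks = May 10, 2001.
The phone screen is completed: May 10, 2001 − 7 weeks = Mar 22, 2001.
The application is received: Mar 22, 2001 − 28 days = Feb 22, 2001.

Feb 22, 2001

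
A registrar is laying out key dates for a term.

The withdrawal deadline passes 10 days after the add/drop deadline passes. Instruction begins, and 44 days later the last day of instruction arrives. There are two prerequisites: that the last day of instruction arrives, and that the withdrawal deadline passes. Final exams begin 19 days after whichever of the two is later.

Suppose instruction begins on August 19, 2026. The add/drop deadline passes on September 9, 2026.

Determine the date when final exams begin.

Instruction begins: Aug 19, 2026.
The last day of instruction arrives: Aug 19, 2026 + 44 days = Oct 2, 2026.
The add/drop deadline passes: Sep 9, 2026.
The withdrawal deadline passes: Sep 9, 2026 + 10 days = Sep 19, 2026.
Both prerequisites met — the last day of instruction arrives (Oct 2, 2026), the withdrawal deadline passes (Sep 19, 2026); the later is Oct 2, 2026.
Final exams begin: Oct 2, 2026 + 19 days = Oct 21, 2026.

October 21, 2026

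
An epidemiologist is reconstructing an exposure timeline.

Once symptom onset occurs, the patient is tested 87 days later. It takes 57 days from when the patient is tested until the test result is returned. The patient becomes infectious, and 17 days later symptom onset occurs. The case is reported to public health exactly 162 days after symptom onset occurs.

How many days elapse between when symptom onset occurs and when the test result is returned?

Causal path: symptom onset occurs → the patient is tested → the test result is returned.
Total delay along the path: 87 + 57 = 144 days.

144 days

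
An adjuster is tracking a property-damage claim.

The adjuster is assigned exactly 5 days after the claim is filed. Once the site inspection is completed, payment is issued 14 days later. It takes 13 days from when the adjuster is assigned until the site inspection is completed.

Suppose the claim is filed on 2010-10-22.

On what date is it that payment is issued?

The claim is filed: Oct 22, 2010.
The adjuster is assigned: Oct 22, 2010 + 5 days = Oct 27, 2010.
The site inspection is completed: Oct 27, 2010 + 13 days = Nov 9, 2010.
Payment is issued: Nov 9, 2010 + 14 days = Nov 23, 2010.

2010-11-23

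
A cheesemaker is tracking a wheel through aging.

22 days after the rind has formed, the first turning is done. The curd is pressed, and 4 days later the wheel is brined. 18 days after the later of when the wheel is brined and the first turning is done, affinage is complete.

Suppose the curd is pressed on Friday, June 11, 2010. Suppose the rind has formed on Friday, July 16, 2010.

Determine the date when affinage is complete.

The curd is pressed: Jun 11, 2010.
The wheel is brined: Jun 11, 2010 + 4 days = Jun 15, 2010.
The rind has formed: Jul 16, 2010.
The first turning is done: Jul 16, 2010 + 22 days = Aug 7, 2010.
Both prerequisites met — the wheel is brined (Jun 15, 2010), the first turning is done (Aug 7, 2010); the later is Aug 7, 2010.
Affinage is complete: Aug 7, 2010 + 18 days = Aug 25, 2010.

Wednesday, August 25, 2010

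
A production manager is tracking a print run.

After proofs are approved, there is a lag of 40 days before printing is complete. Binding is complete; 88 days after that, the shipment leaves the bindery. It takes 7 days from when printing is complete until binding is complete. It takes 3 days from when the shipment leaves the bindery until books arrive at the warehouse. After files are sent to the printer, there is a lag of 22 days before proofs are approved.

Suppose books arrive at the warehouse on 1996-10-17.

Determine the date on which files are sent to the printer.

Books arrive at the warehouse: Oct 17, 1996.
The shipment leaves the bindery: Oct 17, 1996 − 3 days = Oct 14, 1996.
Binding is complete: Oct 14, 1996 − 88 days = Jul 18, 1996.
Printing is complete: Jul 18, 1996 − 7 days = Jul 11, 1996.
Proofs are approved: Jul 11, 1996 − 40 days = Jun 1, 1996.
Files are sent to the printer: Jun 1, 1996 − 22 days = May 10, 1996.

1996-05-10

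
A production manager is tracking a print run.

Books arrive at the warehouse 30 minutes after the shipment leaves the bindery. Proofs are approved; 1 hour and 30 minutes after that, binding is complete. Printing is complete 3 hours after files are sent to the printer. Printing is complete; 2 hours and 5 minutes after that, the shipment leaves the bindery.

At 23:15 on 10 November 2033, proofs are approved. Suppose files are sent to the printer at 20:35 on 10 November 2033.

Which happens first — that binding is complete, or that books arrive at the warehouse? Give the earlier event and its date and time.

Binding is complete — 00:45 on 11 November 2033

Proofs are approved: 23:15 Nov 10, 2033.
Binding is complete: 23:15 Nov 10, 2033 + 1h30m = 00:45 Nov 11, 2033.
Files are sent to the printer: 20:35 Nov 10, 2033.
Printing is complete: 20:35 Nov 10, 2033 + 3h = 23:35 Nov 10, 2033.
The shipment leaves the bindery: 23:35 Nov 10, 2033 + 2h05m = 01:40 Nov 11, 2033.
Books arrive at the warehouse: 01:40 Nov 11, 2033 + 30m = 02:10 Nov 11, 2033.
Comparing: binding is complete at 00:45 Nov 11, 2033 vs books arrive at the warehouse at 02:10 Nov 11, 2033. Earlier: binding is complete.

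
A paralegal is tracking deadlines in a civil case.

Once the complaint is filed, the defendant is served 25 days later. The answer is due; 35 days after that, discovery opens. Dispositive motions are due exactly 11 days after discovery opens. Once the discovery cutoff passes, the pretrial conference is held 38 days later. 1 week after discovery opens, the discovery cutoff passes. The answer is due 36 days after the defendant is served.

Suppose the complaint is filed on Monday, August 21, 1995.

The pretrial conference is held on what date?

Tuesday, January 9, 1996

The complaint is filed: Aug 21, 1995.
The defendant is served: Aug 21, 1995 + 25 days = Sep 15, 1995.
The answer is due: Sep 15, 1995 + 36 days = Oct 21, 1995.
Discovery opens: Oct 21, 1995 + 35 days = Nov 25, 1995.
The discovery cutoff passes: Nov 25, 1995 + 1 week = Dec 2, 1995.
The pretrial conference is held: Dec 2, 1995 + 38 days = Jan 9, 1996.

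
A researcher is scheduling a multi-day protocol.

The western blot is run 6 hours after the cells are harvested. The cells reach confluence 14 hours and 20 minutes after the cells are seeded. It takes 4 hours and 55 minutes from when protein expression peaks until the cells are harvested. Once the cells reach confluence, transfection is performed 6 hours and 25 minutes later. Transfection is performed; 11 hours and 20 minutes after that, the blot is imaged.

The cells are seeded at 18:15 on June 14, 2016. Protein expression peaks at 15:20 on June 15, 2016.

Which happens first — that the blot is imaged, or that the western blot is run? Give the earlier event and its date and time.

The cells are seeded: 18:15 Jun 14, 2016.
The cells reach confluence: 18:15 Jun 14, 2016 + 14h20m = 08:35 Jun 15, 2016.
Transfection is performed: 08:35 Jun 15, 2016 + 6h25m = 15:00 Jun 15, 2016.
The blot is imaged: 15:00 Jun 15, 2016 + 11h20m = 02:20 Jun 16, 2016.
Protein expression peaks: 15:20 Jun 15, 2016.
The cells are harvested: 15:20 Jun 15, 2016 + 4h55m = 20:15 Jun 15, 2016.
The western blot is run: 20:15 Jun 15, 2016 + 6h = 02:15 Jun 16, 2016.
Comparing: the blot is imaged at 02:20 Jun 16, 2016 vs the western blot is run at 02:15 Jun 16, 2016. Earlier: the western blot is run.

The western blot is run — 02:15 on June 16, 2016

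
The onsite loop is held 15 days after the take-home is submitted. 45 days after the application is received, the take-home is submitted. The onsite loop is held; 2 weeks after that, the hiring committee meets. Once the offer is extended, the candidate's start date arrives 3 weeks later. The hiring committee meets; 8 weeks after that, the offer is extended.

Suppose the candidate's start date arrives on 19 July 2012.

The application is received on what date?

19 February 2012

The candidate's start date arrives: Jul 19, 2012.
The offer is extended: Jul 19, 2012 − 3 weeks = Jun 28, 2012.
The hiring committee meets: Jun 28, 2012 − 8 weeks = May 3, 2012.
The onsite loop is held: May 3, 2012 − 2 weeks = Apr 19, 2012.
The take-home is submitted: Apr 19, 2012 − 15 days = Apr 4, 2012.
The application is received: Apr 4, 2012 − 45 days = Feb 19, 2012.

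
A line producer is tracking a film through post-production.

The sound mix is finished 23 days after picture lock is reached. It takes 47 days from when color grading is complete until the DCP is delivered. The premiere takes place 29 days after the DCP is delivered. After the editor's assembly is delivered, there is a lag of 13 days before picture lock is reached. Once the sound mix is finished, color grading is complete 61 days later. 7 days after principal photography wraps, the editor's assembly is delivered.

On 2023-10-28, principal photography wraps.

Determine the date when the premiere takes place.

Principal photography wraps: Oct 28, 2023.
The editor's assembly is delivered: Oct 28, 2023 + 7 days = Nov 4, 2023.
Picture lock is reached: Nov 4, 2023 + 13 days = Nov 17, 2023.
The sound mix is finished: Nov 17, 2023 + 23 days = Dec 10, 2023.
Color grading is complete: Dec 10, 2023 + 61 days = Feb 9, 2024.
The DCP is delivered: Feb 9, 2024 + 47 days = Mar 27, 2024.
The premiere takes place: Mar 27, 2024 + 29 days = Apr 25, 2024.

2024-04-25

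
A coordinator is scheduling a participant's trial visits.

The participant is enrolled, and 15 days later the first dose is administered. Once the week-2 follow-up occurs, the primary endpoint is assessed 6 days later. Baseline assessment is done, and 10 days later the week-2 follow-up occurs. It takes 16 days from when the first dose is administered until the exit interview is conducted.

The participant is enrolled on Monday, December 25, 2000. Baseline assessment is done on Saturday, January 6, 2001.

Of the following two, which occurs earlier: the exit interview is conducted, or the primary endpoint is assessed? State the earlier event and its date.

The participant is enrolled: Dec 25, 2000.
The first dose is administered: Dec 25, 2000 + 15 days = Jan 9, 2001.
The exit interview is conducted: Jan 9, 2001 + 16 days = Jan 25, 2001.
Baseline assessment is done: Jan 6, 2001.
The week-2 follow-up occurs: Jan 6, 2001 + 10 days = Jan 16, 2001.
The primary endpoint is assessed: Jan 16, 2001 + 6 days = Jan 22, 2001.
Comparing: the exit interview is conducted on Jan 25, 2001 vs the primary endpoint is assessed on Jan 22, 2001. Earlier: the primary endpoint is assessed.

The primary endpoint is assessed — Monday, January 22, 2001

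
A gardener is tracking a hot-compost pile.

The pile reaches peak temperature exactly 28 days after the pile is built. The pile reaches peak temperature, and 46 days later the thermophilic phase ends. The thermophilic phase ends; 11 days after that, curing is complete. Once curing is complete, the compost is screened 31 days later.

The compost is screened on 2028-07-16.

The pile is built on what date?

2028-03-22

The compost is screened: Jul 16, 2028.
Curing is complete: Jul 16, 2028 − 31 days = Jun 15, 2028.
The thermophilic phase ends: Jun 15, 2028 − 11 days = Jun 4, 2028.
The pile reaches peak temperature: Jun 4, 2028 − 46 days = Apr 19, 2028.
The pile is built: Apr 19, 2028 − 28 days = Mar 22, 2028.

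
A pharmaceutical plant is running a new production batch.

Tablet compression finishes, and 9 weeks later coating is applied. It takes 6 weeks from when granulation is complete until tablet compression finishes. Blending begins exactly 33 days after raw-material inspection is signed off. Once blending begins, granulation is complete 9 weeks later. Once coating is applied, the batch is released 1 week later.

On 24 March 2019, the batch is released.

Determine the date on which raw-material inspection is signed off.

28 August 2018

The batch is released: Mar 24, 2019.
Coating is applied: Mar 24, 2019 − 1 week = Mar 17, 2019.
Tablet compression finishes: Mar 17, 2019 − 9 weeks = Jan 13, 2019.
Granulation is complete: Jan 13, 2019 − 6 weeks = Dec 2, 2018.
Blending begins: Dec 2, 2018 − 9 weeks = Sep 30, 2018.
Raw-material inspection is signed off: Sep 30, 2018 − 33 days = Aug 28, 2018.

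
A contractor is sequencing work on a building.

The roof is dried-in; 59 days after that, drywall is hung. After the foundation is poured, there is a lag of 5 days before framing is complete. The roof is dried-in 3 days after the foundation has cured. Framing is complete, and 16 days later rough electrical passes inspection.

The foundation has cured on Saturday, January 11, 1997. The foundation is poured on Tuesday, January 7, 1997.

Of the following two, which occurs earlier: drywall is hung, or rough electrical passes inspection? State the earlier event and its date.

The foundation has cured: Jan 11, 1997.
The roof is dried-in: Jan 11, 1997 + 3 days = Jan 14, 1997.
Drywall is hung: Jan 14, 1997 + 59 days = Mar 14, 1997.
The foundation is poured: Jan 7, 1997.
Framing is complete: Jan 7, 1997 + 5 days = Jan 12, 1997.
Rough electrical passes inspection: Jan 12, 1997 + 16 days = Jan 28, 1997.
Comparing: drywall is hung on Mar 14, 1997 vs rough electrical passes inspection on Jan 28, 1997. Earlier: rough electrical passes inspection.

Rough electrical passes inspection — Tuesday, January 28, 1997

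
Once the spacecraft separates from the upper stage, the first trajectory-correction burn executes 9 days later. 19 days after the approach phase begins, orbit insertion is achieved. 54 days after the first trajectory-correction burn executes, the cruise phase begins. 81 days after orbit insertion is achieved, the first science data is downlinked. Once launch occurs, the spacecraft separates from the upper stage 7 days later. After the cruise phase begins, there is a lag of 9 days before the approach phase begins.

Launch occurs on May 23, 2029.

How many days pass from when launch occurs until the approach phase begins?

79 days

Causal path: launch occurs → the spacecraft separates from the upper stage → the first trajectory-correction burn executes → the cruise phase begins → the approach phase begins.
Total delay along the path: 7 + 9 + 54 + 9 = 79 days.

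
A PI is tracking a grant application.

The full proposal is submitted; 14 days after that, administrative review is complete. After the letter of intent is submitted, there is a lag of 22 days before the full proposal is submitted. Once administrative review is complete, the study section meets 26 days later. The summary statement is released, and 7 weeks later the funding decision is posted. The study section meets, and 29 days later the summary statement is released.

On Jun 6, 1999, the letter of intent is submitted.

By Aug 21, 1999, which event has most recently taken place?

The letter of intent is submitted: Jun 6, 1999.
The full proposal is submitted: Jun 6, 1999 + 22 days = Jun 28, 1999.
Administrative review is complete: Jun 28, 1999 + 14 days = Jul 12, 1999.
The study section meets: Jul 12, 1999 + 26 days = Aug 7, 1999.
The summary statement is released: Aug 7, 1999 + 29 days = Sep 5, 1999.
The funding decision is posted: Sep 5, 1999 + 7 weeks = Oct 24, 1999.
Aug 21, 1999 falls between when the study section meets (Aug 7, 1999) and when the summary statement is released (Sep 5, 1999).

The study section meets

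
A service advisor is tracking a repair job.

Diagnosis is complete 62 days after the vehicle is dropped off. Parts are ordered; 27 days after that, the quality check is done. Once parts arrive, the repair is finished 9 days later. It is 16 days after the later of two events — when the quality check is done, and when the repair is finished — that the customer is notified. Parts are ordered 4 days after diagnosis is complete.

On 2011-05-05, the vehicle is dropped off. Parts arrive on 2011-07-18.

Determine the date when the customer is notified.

2011-08-22

The vehicle is dropped off: May 5, 2011.
Diagnosis is complete: May 5, 2011 + 62 days = Jul 6, 2011.
Parts are ordered: Jul 6, 2011 + 4 days = Jul 10, 2011.
The quality check is done: Jul 10, 2011 + 27 days = Aug 6, 2011.
Parts arrive: Jul 18, 2011.
The repair is finished: Jul 18, 2011 + 9 days = Jul 27, 2011.
Both prerequisites met — the quality check is done (Aug 6, 2011), the repair is finished (Jul 27, 2011); the later is Aug 6, 2011.
The customer is notified: Aug 6, 2011 + 16 days = Aug 22, 2011.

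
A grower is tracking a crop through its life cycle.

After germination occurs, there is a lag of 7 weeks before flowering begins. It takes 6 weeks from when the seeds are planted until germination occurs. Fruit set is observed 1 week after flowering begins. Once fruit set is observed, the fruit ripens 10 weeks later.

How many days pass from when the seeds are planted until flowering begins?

91 days

Causal path: the seeds are planted → germination occurs → flowering begins.
Total delay along the path: 6 + 7 weeks = 13 weeks = 91 days.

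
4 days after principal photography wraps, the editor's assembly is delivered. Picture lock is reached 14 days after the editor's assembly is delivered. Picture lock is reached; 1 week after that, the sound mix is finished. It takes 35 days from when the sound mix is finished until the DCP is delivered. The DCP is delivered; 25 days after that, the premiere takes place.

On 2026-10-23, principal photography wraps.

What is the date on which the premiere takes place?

Principal photography wraps: Oct 23, 2026.
The editor's assembly is delivered: Oct 23, 2026 + 4 days = Oct 27, 2026.
Picture lock is reached: Oct 27, 2026 + 14 days = Nov 10, 2026.
The sound mix is finished: Nov 10, 2026 + 1 week = Nov 17, 2026.
The DCP is delivered: Nov 17, 2026 + 35 days = Dec 22, 2026.
The premiere takes place: Dec 22, 2026 + 25 days = Jan 16, 2027.

2027-01-16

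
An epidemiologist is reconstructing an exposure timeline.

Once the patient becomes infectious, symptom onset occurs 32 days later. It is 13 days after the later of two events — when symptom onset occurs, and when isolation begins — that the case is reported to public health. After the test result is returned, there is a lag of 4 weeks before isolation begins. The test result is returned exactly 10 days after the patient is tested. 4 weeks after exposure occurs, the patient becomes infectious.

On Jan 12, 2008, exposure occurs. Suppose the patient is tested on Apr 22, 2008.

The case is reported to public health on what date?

Jun 12, 2008

Exposure occurs: Jan 12, 2008.
The patient becomes infectious: Jan 12, 2008 + 4 weeks = Feb 9, 2008.
Symptom onset occurs: Feb 9, 2008 + 32 days = Mar 12, 2008.
The patient is tested: Apr 22, 2008.
The test result is returned: Apr 22, 2008 + 10 days = May 2, 2008.
Isolation begins: May 2, 2008 + 4 weeks = May 30, 2008.
Both prerequisites met — symptom onset occurs (Mar 12, 2008), isolation begins (May 30, 2008); the later is May 30, 2008.
The case is reported to public health: May 30, 2008 + 13 days = Jun 12, 2008.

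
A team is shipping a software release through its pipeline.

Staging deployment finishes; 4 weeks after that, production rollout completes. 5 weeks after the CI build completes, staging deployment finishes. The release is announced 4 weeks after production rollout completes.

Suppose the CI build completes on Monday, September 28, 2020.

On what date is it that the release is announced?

Monday, December 28, 2020

The CI build completes: Sep 28, 2020.
Staging deployment finishes: Sep 28, 2020 + 5 weeks = Nov 2, 2020.
Production rollout completes: Nov 2, 2020 + 4 weeks = Nov 30, 2020.
The release is announced: Nov 30, 2020 + 4 weeks = Dec 28, 2020.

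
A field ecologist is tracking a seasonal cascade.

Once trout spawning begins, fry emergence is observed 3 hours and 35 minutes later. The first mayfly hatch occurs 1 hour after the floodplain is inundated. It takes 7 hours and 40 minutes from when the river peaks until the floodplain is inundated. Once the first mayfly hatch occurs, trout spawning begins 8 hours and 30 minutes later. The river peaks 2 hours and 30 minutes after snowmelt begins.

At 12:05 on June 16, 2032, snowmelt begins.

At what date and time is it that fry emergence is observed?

Snowmelt begins: 12:05 Jun 16, 2032.
The river peaks: 12:05 Jun 16, 2032 + 2h30m = 14:35 Jun 16, 2032.
The floodplain is inundated: 14:35 Jun 16, 2032 + 7h40m = 22:15 Jun 16, 2032.
The first mayfly hatch occurs: 22:15 Jun 16, 2032 + 1h = 23:15 Jun 16, 2032.
Trout spawning begins: 23:15 Jun 16, 2032 + 8h30m = 07:45 Jun 17, 2032.
Fry emergence is observed: 07:45 Jun 17, 2032 + 3h35m = 11:20 Jun 17, 2032.

11:20 on June 17, 2032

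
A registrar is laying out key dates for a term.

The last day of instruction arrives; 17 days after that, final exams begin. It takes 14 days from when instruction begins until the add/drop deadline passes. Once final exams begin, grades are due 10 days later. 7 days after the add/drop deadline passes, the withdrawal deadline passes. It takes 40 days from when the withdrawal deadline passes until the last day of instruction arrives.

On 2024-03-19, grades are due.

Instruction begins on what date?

Grades are due: Mar 19, 2024.
Final exams begin: Mar 19, 2024 − 10 days = Mar 9, 2024.
The last day of instruction arrives: Mar 9, 2024 − 17 days = Feb 21, 2024.
The withdrawal deadline passes: Feb 21, 2024 − 40 days = Jan 12, 2024.
The add/drop deadline passes: Jan 12, 2024 − 7 days = Jan 5, 2024.
Instruction begins: Jan 5, 2024 − 14 days = Dec 22, 2023.

2023-12-22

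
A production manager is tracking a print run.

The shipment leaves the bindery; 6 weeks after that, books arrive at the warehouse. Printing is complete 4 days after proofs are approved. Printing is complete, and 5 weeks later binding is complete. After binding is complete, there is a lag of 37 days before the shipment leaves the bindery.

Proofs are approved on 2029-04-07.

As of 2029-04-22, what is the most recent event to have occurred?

Printing is complete

Proofs are approved: Apr 7, 2029.
Printing is complete: Apr 7, 2029 + 4 days = Apr 11, 2029.
Binding is complete: Apr 11, 2029 + 5 weeks = May 16, 2029.
The shipment leaves the bindery: May 16, 2029 + 37 days = Jun 22, 2029.
Books arrive at the warehouse: Jun 22, 2029 + 6 weeks = Aug 3, 2029.
Apr 22, 2029 falls between when printing is complete (Apr 11, 2029) and when binding is complete (May 16, 2029).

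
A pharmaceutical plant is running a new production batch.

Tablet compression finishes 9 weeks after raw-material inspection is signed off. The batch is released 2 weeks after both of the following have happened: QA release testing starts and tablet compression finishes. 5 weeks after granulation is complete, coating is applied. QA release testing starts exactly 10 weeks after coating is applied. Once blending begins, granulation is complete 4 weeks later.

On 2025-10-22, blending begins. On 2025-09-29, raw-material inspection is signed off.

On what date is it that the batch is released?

Blending begins: Oct 22, 2025.
Granulation is complete: Oct 22, 2025 + 4 weeks = Nov 19, 2025.
Coating is applied: Nov 19, 2025 + 5 weeks = Dec 24, 2025.
QA release testing starts: Dec 24, 2025 + 10 weeks = Mar 4, 2026.
Raw-material inspection is signed off: Sep 29, 2025.
Tablet compression finishes: Sep 29, 2025 + 9 weeks = Dec 1, 2025.
Both prerequisites met — QA release testing starts (Mar 4, 2026), tablet compression finishes (Dec 1, 2025); the later is Mar 4, 2026.
The batch is released: Mar 4, 2026 + 2 weeks = Mar 18, 2026.

2026-03-18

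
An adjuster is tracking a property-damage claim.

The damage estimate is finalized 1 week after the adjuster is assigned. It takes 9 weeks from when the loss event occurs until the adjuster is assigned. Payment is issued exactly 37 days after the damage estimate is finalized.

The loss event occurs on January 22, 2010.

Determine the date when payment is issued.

The loss event occurs: Jan 22, 2010.
The adjuster is assigned: Jan 22, 2010 + 9 weeks = Mar 26, 2010.
The damage estimate is finalized: Mar 26, 2010 + 1 week = Apr 2, 2010.
Payment is issued: Apr 2, 2010 + 37 days = May 9, 2010.

May 9, 2010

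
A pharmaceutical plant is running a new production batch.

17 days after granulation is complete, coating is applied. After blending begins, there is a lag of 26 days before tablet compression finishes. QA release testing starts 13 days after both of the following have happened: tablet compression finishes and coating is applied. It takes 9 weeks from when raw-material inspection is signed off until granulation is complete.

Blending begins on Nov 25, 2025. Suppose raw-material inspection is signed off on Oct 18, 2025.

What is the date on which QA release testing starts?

Jan 19, 2026

Blending begins: Nov 25, 2025.
Tablet compression finishes: Nov 25, 2025 + 26 days = Dec 21, 2025.
Raw-material inspection is signed off: Oct 18, 2025.
Granulation is complete: Oct 18, 2025 + 9 weeks = Dec 20, 2025.
Coating is applied: Dec 20, 2025 + 17 days = Jan 6, 2026.
Both prerequisites met — tablet compression finishes (Dec 21, 2025), coating is applied (Jan 6, 2026); the later is Jan 6, 2026.
QA release testing starts: Jan 6, 2026 + 13 days = Jan 19, 2026.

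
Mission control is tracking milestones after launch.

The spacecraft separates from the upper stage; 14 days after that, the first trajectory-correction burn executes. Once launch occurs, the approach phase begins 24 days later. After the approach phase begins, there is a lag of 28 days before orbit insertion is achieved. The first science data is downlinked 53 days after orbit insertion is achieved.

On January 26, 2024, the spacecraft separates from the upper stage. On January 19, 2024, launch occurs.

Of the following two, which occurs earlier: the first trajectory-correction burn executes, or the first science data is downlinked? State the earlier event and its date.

The first trajectory-correction burn executes — February 9, 2024

The spacecraft separates from the upper stage: Jan 26, 2024.
The first trajectory-correction burn executes: Jan 26, 2024 + 14 days = Feb 9, 2024.
Launch occurs: Jan 19, 2024.
The approach phase begins: Jan 19, 2024 + 24 days = Feb 12, 2024.
Orbit insertion is achieved: Feb 12, 2024 + 28 days = Mar 11, 2024.
The first science data is downlinked: Mar 11, 2024 + 53 days = May 3, 2024.
Comparing: the first trajectory-correction burn executes on Feb 9, 2024 vs the first science data is downlinked on May 3, 2024. Earlier: the first trajectory-correction burn executes.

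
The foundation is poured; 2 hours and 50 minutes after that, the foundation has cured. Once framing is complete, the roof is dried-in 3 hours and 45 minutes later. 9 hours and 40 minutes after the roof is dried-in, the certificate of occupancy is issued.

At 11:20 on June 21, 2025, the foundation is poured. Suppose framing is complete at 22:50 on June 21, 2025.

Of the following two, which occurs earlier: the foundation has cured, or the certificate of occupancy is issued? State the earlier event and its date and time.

The foundation has cured — 14:10 on June 21, 2025

The foundation is poured: 11:20 Jun 21, 2025.
The foundation has cured: 11:20 Jun 21, 2025 + 2h50m = 14:10 Jun 21, 2025.
Framing is complete: 22:50 Jun 21, 2025.
The roof is dried-in: 22:50 Jun 21, 2025 + 3h45m = 02:35 Jun 22, 2025.
The certificate of occupancy is issued: 02:35 Jun 22, 2025 + 9h40m = 12:15 Jun 22, 2025.
Comparing: the foundation has cured at 14:10 Jun 21, 2025 vs the certificate of occupancy is issued at 12:15 Jun 22, 2025. Earlier: the foundation has cured.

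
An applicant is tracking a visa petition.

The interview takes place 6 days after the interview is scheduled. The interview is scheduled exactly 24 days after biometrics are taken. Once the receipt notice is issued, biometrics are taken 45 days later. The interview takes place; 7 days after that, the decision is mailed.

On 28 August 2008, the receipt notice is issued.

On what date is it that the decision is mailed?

18 November 2008

The receipt notice is issued: Aug 28, 2008.
Biometrics are taken: Aug 28, 2008 + 45 days = Oct 12, 2008.
The interview is scheduled: Oct 12, 2008 + 24 days = Nov 5, 2008.
The interview takes place: Nov 5, 2008 + 6 days = Nov 11, 2008.
The decision is mailed: Nov 11, 2008 + 7 days = Nov 18, 2008.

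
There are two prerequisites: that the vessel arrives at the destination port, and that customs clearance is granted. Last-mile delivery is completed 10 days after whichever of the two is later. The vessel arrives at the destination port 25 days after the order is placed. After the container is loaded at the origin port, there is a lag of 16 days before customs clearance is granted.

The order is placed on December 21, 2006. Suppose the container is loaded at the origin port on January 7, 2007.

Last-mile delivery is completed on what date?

The order is placed: Dec 21, 2006.
The vessel arrives at the destination port: Dec 21, 2006 + 25 days = Jan 15, 2007.
The container is loaded at the origin port: Jan 7, 2007.
Customs clearance is granted: Jan 7, 2007 + 16 days = Jan 23, 2007.
Both prerequisites met — the vessel arrives at the destination port (Jan 15, 2007), customs clearance is granted (Jan 23, 2007); the later is Jan 23, 2007.
Last-mile delivery is completed: Jan 23, 2007 + 10 days = Feb 2, 2007.

February 2, 2007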